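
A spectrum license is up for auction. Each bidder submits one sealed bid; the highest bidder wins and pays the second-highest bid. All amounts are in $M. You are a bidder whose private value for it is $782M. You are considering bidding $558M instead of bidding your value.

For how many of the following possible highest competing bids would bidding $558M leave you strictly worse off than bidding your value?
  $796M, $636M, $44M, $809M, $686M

2

The deviation hurts exactly when the highest competing bid lies strictly between $558M and $782M — underbidding then forfeits a profitable win.
$796M: above both → same outcome either way.
$636M: inside the interval → strictly worse (loss $146M).
$44M: below both → same outcome either way.
$809M: above both → same outcome either way.
$686M: inside the interval → strictly worse (loss $96M).
Count: 2.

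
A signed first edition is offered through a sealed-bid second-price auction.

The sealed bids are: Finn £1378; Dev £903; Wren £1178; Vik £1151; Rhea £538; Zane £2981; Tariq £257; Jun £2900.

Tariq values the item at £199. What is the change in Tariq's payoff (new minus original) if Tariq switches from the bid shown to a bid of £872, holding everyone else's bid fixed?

£0

The highest bid among the other bidders is £2981; Tariq's bid doesn't change that.
Original bid £257: Tariq is not highest (top rival bid is £2981); payoff £0.
Alternative bid £872: Tariq is not highest (top rival bid is £2981); payoff £0.
Change in payoff = £0 − (£0) = £0.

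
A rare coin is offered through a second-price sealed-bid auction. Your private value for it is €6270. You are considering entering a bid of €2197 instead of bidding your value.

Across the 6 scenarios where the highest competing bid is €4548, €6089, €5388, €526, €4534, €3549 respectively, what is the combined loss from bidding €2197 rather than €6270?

€7242

The deviation costs you only when the competing bid falls strictly between €2197 and €6270; elsewhere both bids give the same outcome.
€4548: truthful payoff €1722, deviation payoff €0 → loss €1722.
€6089: truthful payoff €181, deviation payoff €0 → loss €181.
€5388: truthful payoff €882, deviation payoff €0 → loss €882.
€526: outcomes coincide → loss €0.
€4534: truthful payoff €1736, deviation payoff €0 → loss €1736.
€3549: truthful payoff €2721, deviation payoff €0 → loss €2721.
Total loss = €1722 + €181 + €882 + €1736 + €2721 = €7242.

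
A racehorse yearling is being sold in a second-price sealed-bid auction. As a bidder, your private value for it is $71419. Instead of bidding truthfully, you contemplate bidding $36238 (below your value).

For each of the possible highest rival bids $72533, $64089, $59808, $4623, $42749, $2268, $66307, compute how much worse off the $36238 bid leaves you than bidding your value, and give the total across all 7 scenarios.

The deviation costs you only when the competing bid falls strictly between $36238 and $71419; elsewhere both bids give the same outcome.
$72533: outcomes coincide → loss $0.
$64089: truthful payoff $7330, deviation payoff $0 → loss $7330.
$59808: truthful payoff $11611, deviation payoff $0 → loss $11611.
$4623: outcomes coincide → loss $0.
$42749: truthful payoff $28670, deviation payoff $0 → loss $28670.
$2268: outcomes coincide → loss $0.
$66307: truthful payoff $5112, deviation payoff $0 → loss $5112.
Total loss = $7330 + $11611 + $28670 + $5112 = $52723.
In a second-price auction your bid sets only whether you win, not what you pay, so bidding your true value is weakly dominant.

$52723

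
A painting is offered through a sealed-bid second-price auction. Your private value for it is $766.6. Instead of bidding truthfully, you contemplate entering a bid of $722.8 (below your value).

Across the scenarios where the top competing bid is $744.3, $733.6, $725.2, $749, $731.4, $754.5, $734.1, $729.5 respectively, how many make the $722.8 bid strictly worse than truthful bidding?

8

The deviation hurts exactly when the highest competing bid lies strictly between $722.8 and $766.6 — underbidding then forfeits a profitable win.
$744.3: inside the interval → strictly worse (loss $22.3).
$733.6: inside the interval → strictly worse (loss $33).
$725.2: inside the interval → strictly worse (loss $41.4).
$749: inside the interval → strictly worse (loss $17.6).
$731.4: inside the interval → strictly worse (loss $35.2).
$754.5: inside the interval → strictly worse (loss $12.1).
$734.1: inside the interval → strictly worse (loss $32.5).
$729.5: inside the interval → strictly worse (loss $37.1).
Count: 8.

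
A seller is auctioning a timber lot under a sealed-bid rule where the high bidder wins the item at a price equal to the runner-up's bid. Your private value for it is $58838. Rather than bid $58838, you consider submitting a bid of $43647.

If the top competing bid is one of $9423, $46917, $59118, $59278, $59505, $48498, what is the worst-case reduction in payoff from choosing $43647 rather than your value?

$9423: same outcome either way → loss $0.
$46917: truthful gives $11921, deviation gives $0 → loss $11921.
$59118: same outcome either way → loss $0.
$59278: same outcome either way → loss $0.
$59505: same outcome either way → loss $0.
$48498: truthful gives $10340, deviation gives $0 → loss $10340.
Maximum loss: $11921.

$11921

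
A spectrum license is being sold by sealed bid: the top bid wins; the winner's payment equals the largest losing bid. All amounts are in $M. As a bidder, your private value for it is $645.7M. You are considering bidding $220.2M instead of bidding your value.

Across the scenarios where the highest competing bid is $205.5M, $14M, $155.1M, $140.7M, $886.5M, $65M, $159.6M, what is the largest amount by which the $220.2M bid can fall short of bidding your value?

$0M

$205.5M: same outcome either way → loss $0M.
$14M: same outcome either way → loss $0M.
$155.1M: same outcome either way → loss $0M.
$140.7M: same outcome either way → loss $0M.
$886.5M: same outcome either way → loss $0M.
$65M: same outcome either way → loss $0M.
$159.6M: same outcome either way → loss $0M.
Maximum loss: $0M.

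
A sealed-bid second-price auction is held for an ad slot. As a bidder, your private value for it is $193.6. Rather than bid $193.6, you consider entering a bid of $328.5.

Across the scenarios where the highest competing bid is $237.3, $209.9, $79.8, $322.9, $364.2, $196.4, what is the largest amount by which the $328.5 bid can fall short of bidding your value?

$129.3

$237.3: truthful gives $0, deviation gives −$43.7 → loss $43.7.
$209.9: truthful gives $0, deviation gives −$16.3 → loss $16.3.
$79.8: same outcome either way → loss $0.
$322.9: truthful gives $0, deviation gives −$129.3 → loss $129.3.
$364.2: same outcome either way → loss $0.
$196.4: truthful gives $0, deviation gives −$2.8 → loss $2.8.
Maximum loss: $129.3.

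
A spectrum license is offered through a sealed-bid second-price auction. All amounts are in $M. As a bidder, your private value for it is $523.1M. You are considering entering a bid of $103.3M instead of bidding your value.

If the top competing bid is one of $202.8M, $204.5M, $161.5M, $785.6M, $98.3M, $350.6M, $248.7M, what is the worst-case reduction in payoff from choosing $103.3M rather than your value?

$361.6M

$202.8M: truthful gives $320.3M, deviation gives $0M → loss $320.3M.
$204.5M: truthful gives $318.6M, deviation gives $0M → loss $318.6M.
$161.5M: truthful gives $361.6M, deviation gives $0M → loss $361.6M.
$785.6M: same outcome either way → loss $0M.
$98.3M: same outcome either way → loss $0M.
$350.6M: truthful gives $172.5M, deviation gives $0M → loss $172.5M.
$248.7M: truthful gives $274.4M, deviation gives $0M → loss $274.4M.
Maximum loss: $361.6M.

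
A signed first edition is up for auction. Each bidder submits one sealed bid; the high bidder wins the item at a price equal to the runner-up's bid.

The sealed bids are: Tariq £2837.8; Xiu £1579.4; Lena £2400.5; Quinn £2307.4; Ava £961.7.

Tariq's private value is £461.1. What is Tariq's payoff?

−£1939.4

Highest bid: Tariq at £2837.8, so Tariq wins.
Second-highest bid: Lena at £2400.5 — that is the price the winner pays.
Tariq's payoff = value − price = £461.1 − £2400.5 = −£1939.4.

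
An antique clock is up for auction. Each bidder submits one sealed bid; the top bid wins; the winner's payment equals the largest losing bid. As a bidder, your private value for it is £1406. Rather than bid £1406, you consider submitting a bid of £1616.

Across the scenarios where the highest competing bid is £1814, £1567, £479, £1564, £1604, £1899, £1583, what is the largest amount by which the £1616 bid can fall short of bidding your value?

£198

£1814: same outcome either way → loss £0.
£1567: truthful gives £0, deviation gives −£161 → loss £161.
£479: same outcome either way → loss £0.
£1564: truthful gives £0, deviation gives −£158 → loss £158.
£1604: truthful gives £0, deviation gives −£198 → loss £198.
£1899: same outcome either way → loss £0.
£1583: truthful gives £0, deviation gives −£177 → loss £177.
Maximum loss: £198.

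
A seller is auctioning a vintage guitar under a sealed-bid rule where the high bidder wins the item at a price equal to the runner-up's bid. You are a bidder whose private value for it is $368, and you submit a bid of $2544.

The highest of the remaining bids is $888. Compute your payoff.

Your bid $2544 exceeds the highest competing bid $888, so you win.
In a second-price auction the winner pays the second-highest bid, $888.
Payoff = value − price = $368 − $888 = −$520.

−$520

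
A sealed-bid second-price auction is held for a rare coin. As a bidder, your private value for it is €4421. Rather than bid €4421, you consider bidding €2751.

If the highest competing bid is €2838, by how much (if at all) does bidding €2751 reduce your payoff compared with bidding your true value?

€1583

Bidding your value €4421: you win (since €4421 > €2838) and pay €2838. Payoff €1583.
Bidding €2751: you lose. Payoff €0.
The competing bid €2838 lies between your shaded bid and your value, so underbidding forfeits an item you could have won at a profitable price.
Loss from deviating = €1583 − (€0) = €1583.
Because the price is fixed by the runner-up's bid, deviating from your value can only change a good outcome into a bad one — never the reverse.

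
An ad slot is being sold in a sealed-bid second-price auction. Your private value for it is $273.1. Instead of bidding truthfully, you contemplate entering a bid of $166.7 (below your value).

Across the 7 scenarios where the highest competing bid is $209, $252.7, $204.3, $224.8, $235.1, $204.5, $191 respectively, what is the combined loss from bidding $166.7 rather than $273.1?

The deviation costs you only when the competing bid falls strictly between $166.7 and $273.1; elsewhere both bids give the same outcome.
$209: truthful payoff $64.1, deviation payoff $0 → loss $64.1.
$252.7: truthful payoff $20.4, deviation payoff $0 → loss $20.4.
$204.3: truthful payoff $68.8, deviation payoff $0 → loss $68.8.
$224.8: truthful payoff $48.3, deviation payoff $0 → loss $48.3.
$235.1: truthful payoff $38, deviation payoff $0 → loss $38.
$204.5: truthful payoff $68.6, deviation payoff $0 → loss $68.6.
$191: truthful payoff $82.1, deviation payoff $0 → loss $82.1.
Total loss = $64.1 + $20.4 + $68.8 + $48.3 + $38 + $68.6 + $82.1 = $390.3.
In a second-price auction your bid sets only whether you win, not what you pay, so bidding your true value is weakly dominant.

$390.3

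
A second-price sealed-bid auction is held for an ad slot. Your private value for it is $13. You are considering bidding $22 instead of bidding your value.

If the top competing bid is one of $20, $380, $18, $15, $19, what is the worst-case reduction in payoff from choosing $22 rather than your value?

$7

$20: truthful gives $0, deviation gives −$7 → loss $7.
$380: same outcome either way → loss $0.
$18: truthful gives $0, deviation gives −$5 → loss $5.
$15: truthful gives $0, deviation gives −$2 → loss $2.
$19: truthful gives $0, deviation gives −$6 → loss $6.
Maximum loss: $7.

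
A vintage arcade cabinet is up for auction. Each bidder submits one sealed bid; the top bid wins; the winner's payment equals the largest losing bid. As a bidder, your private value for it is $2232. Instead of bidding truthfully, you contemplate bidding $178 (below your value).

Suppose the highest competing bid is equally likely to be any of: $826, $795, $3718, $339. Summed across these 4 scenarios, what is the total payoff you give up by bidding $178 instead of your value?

The deviation costs you only when the competing bid falls strictly between $178 and $2232; elsewhere both bids give the same outcome.
$826: truthful payoff $1406, deviation payoff $0 → loss $1406.
$795: truthful payoff $1437, deviation payoff $0 → loss $1437.
$3718: outcomes coincide → loss $0.
$339: truthful payoff $1893, deviation payoff $0 → loss $1893.
Total loss = $1406 + $1437 + $1893 = $4736.

$4736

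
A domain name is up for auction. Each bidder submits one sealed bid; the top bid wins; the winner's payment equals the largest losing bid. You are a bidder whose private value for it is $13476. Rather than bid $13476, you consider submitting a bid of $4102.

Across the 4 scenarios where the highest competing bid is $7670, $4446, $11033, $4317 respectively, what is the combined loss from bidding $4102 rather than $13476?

$26438

The deviation costs you only when the competing bid falls strictly between $4102 and $13476; elsewhere both bids give the same outcome.
$7670: truthful payoff $5806, deviation payoff $0 → loss $5806.
$4446: truthful payoff $9030, deviation payoff $0 → loss $9030.
$11033: truthful payoff $2443, deviation payoff $0 → loss $2443.
$4317: truthful payoff $9159, deviation payoff $0 → loss $9159.
Total loss = $5806 + $9030 + $2443 + $9159 = $26438.
Because the price is fixed by the runner-up's bid, deviating from your value can only change a good outcome into a bad one — never the reverse.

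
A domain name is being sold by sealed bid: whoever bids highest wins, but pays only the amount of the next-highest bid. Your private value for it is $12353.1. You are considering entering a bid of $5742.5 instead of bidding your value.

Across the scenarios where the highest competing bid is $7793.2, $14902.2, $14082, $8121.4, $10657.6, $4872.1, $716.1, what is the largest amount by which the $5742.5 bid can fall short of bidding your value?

$4559.9

$7793.2: truthful gives $4559.9, deviation gives $0 → loss $4559.9.
$14902.2: same outcome either way → loss $0.
$14082: same outcome either way → loss $0.
$8121.4: truthful gives $4231.7, deviation gives $0 → loss $4231.7.
$10657.6: truthful gives $1695.5, deviation gives $0 → loss $1695.5.
$4872.1: same outcome either way → loss $0.
$716.1: same outcome either way → loss $0.
Maximum loss: $4559.9.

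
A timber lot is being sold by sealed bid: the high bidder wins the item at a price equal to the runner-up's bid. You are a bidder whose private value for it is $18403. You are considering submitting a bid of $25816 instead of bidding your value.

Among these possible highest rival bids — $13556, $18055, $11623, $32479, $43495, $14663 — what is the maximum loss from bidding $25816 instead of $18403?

$0

$13556: same outcome either way → loss $0.
$18055: same outcome either way → loss $0.
$11623: same outcome either way → loss $0.
$32479: same outcome either way → loss $0.
$43495: same outcome either way → loss $0.
$14663: same outcome either way → loss $0.
Maximum loss: $0.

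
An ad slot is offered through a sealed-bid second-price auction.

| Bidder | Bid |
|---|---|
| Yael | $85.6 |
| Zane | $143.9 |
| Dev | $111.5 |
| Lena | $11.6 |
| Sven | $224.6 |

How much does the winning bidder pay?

$143.9

Highest bid: Sven at $224.6, so Sven wins.
Second-highest bid: Zane at $143.9 — that is the price the winner pays.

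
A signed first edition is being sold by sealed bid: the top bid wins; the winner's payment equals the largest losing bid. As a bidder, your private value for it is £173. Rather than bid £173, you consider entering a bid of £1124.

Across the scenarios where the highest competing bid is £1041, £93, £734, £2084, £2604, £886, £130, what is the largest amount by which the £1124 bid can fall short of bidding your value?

£1041: truthful gives £0, deviation gives −£868 → loss £868.
£93: same outcome either way → loss £0.
£734: truthful gives £0, deviation gives −£561 → loss £561.
£2084: same outcome either way → loss £0.
£2604: same outcome either way → loss £0.
£886: truthful gives £0, deviation gives −£713 → loss £713.
£130: same outcome either way → loss £0.
Maximum loss: £868.

£868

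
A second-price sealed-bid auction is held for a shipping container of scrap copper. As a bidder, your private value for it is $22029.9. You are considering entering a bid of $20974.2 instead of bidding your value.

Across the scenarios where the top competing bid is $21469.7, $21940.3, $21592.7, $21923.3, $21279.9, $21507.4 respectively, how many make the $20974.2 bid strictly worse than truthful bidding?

The deviation hurts exactly when the highest competing bid lies strictly between $20974.2 and $22029.9 — underbidding then forfeits a profitable win.
$21469.7: inside the interval → strictly worse (loss $560.2).
$21940.3: inside the interval → strictly worse (loss $89.6).
$21592.7: inside the interval → strictly worse (loss $437.2).
$21923.3: inside the interval → strictly worse (loss $106.6).
$21279.9: inside the interval → strictly worse (loss $750).
$21507.4: inside the interval → strictly worse (loss $522.5).
Count: 6.

6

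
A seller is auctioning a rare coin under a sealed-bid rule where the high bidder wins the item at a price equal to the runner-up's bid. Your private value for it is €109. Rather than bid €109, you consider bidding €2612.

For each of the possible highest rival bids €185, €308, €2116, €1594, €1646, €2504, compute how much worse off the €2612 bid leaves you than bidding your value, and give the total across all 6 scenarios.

€7699

The deviation costs you only when the competing bid falls strictly between €109 and €2612; elsewhere both bids give the same outcome.
€185: truthful payoff €0, deviation payoff −€76 → loss €76.
€308: truthful payoff €0, deviation payoff −€199 → loss €199.
€2116: truthful payoff €0, deviation payoff −€2007 → loss €2007.
€1594: truthful payoff €0, deviation payoff −€1485 → loss €1485.
€1646: truthful payoff €0, deviation payoff −€1537 → loss €1537.
€2504: truthful payoff €0, deviation payoff −€2395 → loss €2395.
Total loss = €76 + €199 + €2007 + €1485 + €1537 + €2395 = €7699.
Because the price is fixed by the runner-up's bid, deviating from your value can only change a good outcome into a bad one — never the reverse.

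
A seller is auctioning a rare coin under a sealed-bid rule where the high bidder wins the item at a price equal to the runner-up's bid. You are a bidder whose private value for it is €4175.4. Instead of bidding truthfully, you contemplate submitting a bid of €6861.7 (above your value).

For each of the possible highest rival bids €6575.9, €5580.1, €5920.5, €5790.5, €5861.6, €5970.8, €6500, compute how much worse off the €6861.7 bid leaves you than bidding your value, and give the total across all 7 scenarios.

The deviation costs you only when the competing bid falls strictly between €4175.4 and €6861.7; elsewhere both bids give the same outcome.
€6575.9: truthful payoff €0, deviation payoff −€2400.5 → loss €2400.5.
€5580.1: truthful payoff €0, deviation payoff −€1404.7 → loss €1404.7.
€5920.5: truthful payoff €0, deviation payoff −€1745.1 → loss €1745.1.
€5790.5: truthful payoff €0, deviation payoff −€1615.1 → loss €1615.1.
€5861.6: truthful payoff €0, deviation payoff −€1686.2 → loss €1686.2.
€5970.8: truthful payoff €0, deviation payoff −€1795.4 → loss €1795.4.
€6500: truthful payoff €0, deviation payoff −€2324.6 → loss €2324.6.
Total loss = €2400.5 + €1404.7 + €1745.1 + €1615.1 + €1686.2 + €1795.4 + €2324.6 = €12971.6.
In a second-price auction your bid sets only whether you win, not what you pay, so bidding your true value is weakly dominant.

€12971.6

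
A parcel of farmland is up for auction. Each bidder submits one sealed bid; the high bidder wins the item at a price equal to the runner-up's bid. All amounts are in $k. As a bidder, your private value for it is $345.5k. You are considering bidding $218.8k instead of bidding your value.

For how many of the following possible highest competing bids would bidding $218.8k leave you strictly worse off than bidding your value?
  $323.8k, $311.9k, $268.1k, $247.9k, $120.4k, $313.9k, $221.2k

The deviation hurts exactly when the highest competing bid lies strictly between $218.8k and $345.5k — underbidding then forfeits a profitable win.
$323.8k: inside the interval → strictly worse (loss $21.7k).
$311.9k: inside the interval → strictly worse (loss $33.6k).
$268.1k: inside the interval → strictly worse (loss $77.4k).
$247.9k: inside the interval → strictly worse (loss $97.6k).
$120.4k: below both → same outcome either way.
$313.9k: inside the interval → strictly worse (loss $31.6k).
$221.2k: inside the interval → strictly worse (loss $124.3k).
Count: 6.

6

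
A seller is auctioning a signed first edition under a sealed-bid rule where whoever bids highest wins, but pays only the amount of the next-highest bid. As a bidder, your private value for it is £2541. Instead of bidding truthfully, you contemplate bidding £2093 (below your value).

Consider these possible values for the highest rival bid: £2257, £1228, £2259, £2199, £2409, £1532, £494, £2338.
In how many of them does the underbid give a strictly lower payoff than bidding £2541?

5

The deviation hurts exactly when the highest competing bid lies strictly between £2093 and £2541 — underbidding then forfeits a profitable win.
£2257: inside the interval → strictly worse (loss £284).
£1228: below both → same outcome either way.
£2259: inside the interval → strictly worse (loss £282).
£2199: inside the interval → strictly worse (loss £342).
£2409: inside the interval → strictly worse (loss £132).
£1532: below both → same outcome either way.
£494: below both → same outcome either way.
£2338: inside the interval → strictly worse (loss £203).
Count: 5.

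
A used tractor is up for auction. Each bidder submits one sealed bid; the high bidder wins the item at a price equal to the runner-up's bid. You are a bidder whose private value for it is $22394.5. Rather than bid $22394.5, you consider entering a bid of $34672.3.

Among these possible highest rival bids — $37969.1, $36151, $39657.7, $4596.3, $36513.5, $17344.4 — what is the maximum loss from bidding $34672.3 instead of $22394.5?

$0

$37969.1: same outcome either way → loss $0.
$36151: same outcome either way → loss $0.
$39657.7: same outcome either way → loss $0.
$4596.3: same outcome either way → loss $0.
$36513.5: same outcome either way → loss $0.
$17344.4: same outcome either way → loss $0.
Maximum loss: $0.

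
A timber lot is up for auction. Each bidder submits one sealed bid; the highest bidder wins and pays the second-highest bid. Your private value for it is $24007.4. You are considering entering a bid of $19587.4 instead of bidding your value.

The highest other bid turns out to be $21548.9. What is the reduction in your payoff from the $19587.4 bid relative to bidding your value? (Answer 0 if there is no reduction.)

$2458.5

Bidding your value $24007.4: you win (since $24007.4 > $21548.9) and pay $21548.9. Payoff $2458.5.
Bidding $19587.4: you lose. Payoff $0.
The competing bid $21548.9 lies between your shaded bid and your value, so underbidding forfeits an item you could have won at a profitable price.
Loss from deviating = $2458.5 − ($0) = $2458.5.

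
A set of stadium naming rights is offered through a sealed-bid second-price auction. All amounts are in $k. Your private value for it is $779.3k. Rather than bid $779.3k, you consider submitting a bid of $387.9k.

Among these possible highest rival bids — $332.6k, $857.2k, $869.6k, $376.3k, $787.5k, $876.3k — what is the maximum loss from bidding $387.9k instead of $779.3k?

$332.6k: same outcome either way → loss $0k.
$857.2k: same outcome either way → loss $0k.
$869.6k: same outcome either way → loss $0k.
$376.3k: same outcome either way → loss $0k.
$787.5k: same outcome either way → loss $0k.
$876.3k: same outcome either way → loss $0k.
Maximum loss: $0k.

$0k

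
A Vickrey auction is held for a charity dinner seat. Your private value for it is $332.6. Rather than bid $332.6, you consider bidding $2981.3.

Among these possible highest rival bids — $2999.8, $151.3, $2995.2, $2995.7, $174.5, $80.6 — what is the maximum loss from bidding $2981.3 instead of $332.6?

$0

$2999.8: same outcome either way → loss $0.
$151.3: same outcome either way → loss $0.
$2995.2: same outcome either way → loss $0.
$2995.7: same outcome either way → loss $0.
$174.5: same outcome either way → loss $0.
$80.6: same outcome either way → loss $0.
Maximum loss: $0.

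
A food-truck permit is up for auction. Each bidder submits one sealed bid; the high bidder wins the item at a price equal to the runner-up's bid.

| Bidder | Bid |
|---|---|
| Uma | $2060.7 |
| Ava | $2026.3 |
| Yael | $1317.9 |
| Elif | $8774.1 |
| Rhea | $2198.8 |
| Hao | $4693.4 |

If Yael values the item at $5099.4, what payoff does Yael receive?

$0

Highest bid: Elif at $8774.1, so Elif wins.
Second-highest bid: Hao at $4693.4 — that is the price the winner pays.
Yael did not win, so Yael pays nothing and receives nothing: payoff $0.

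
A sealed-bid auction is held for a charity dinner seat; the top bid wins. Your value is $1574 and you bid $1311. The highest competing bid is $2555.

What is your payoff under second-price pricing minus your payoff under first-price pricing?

$0

Your bid $1311 is below $2555, so you lose under either rule.
Payoff is $0 in both cases; difference = $0.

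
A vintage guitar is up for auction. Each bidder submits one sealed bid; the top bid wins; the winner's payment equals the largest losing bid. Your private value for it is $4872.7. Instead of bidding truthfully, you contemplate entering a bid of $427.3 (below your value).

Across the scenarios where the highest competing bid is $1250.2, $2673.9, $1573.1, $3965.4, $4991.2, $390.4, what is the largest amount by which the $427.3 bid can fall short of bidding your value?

$1250.2: truthful gives $3622.5, deviation gives $0 → loss $3622.5.
$2673.9: truthful gives $2198.8, deviation gives $0 → loss $2198.8.
$1573.1: truthful gives $3299.6, deviation gives $0 → loss $3299.6.
$3965.4: truthful gives $907.3, deviation gives $0 → loss $907.3.
$4991.2: same outcome either way → loss $0.
$390.4: same outcome either way → loss $0.
Maximum loss: $3622.5.

$3622.5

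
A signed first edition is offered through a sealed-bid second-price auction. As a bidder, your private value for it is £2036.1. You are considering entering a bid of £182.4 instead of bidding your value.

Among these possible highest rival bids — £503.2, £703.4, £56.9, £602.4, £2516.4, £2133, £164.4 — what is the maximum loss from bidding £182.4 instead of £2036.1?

£503.2: truthful gives £1532.9, deviation gives £0 → loss £1532.9.
£703.4: truthful gives £1332.7, deviation gives £0 → loss £1332.7.
£56.9: same outcome either way → loss £0.
£602.4: truthful gives £1433.7, deviation gives £0 → loss £1433.7.
£2516.4: same outcome either way → loss £0.
£2133: same outcome either way → loss £0.
£164.4: same outcome either way → loss £0.
Maximum loss: £1532.9.

£1532.9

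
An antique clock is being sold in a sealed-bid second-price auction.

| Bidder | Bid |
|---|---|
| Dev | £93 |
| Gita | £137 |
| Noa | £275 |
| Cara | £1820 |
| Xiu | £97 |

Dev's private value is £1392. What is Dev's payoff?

Highest bid: Cara at £1820, so Cara wins.
Second-highest bid: Noa at £275 — that is the price the winner pays.
Dev did not win, so Dev pays nothing and receives nothing: payoff £0.

£0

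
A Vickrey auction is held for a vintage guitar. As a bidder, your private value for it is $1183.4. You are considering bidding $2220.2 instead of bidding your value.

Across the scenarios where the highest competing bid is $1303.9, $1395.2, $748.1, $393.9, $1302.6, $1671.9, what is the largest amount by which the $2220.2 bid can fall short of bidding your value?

$1303.9: truthful gives $0, deviation gives −$120.5 → loss $120.5.
$1395.2: truthful gives $0, deviation gives −$211.8 → loss $211.8.
$748.1: same outcome either way → loss $0.
$393.9: same outcome either way → loss $0.
$1302.6: truthful gives $0, deviation gives −$119.2 → loss $119.2.
$1671.9: truthful gives $0, deviation gives −$488.5 → loss $488.5.
Maximum loss: $488.5.

$488.5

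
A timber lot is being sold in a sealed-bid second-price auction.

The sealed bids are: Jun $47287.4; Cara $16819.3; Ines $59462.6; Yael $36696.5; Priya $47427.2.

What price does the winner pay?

Highest bid: Ines at $59462.6, so Ines wins.
Second-highest bid: Priya at $47427.2 — that is the price the winner pays.

$47427.2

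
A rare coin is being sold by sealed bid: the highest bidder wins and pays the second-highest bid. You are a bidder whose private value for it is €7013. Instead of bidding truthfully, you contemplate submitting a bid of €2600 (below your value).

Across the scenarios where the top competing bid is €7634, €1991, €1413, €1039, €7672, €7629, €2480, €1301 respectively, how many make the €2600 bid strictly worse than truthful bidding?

The deviation hurts exactly when the highest competing bid lies strictly between €2600 and €7013 — underbidding then forfeits a profitable win.
€7634: above both → same outcome either way.
€1991: below both → same outcome either way.
€1413: below both → same outcome either way.
€1039: below both → same outcome either way.
€7672: above both → same outcome either way.
€7629: above both → same outcome either way.
€2480: below both → same outcome either way.
€1301: below both → same outcome either way.
Count: 0.

0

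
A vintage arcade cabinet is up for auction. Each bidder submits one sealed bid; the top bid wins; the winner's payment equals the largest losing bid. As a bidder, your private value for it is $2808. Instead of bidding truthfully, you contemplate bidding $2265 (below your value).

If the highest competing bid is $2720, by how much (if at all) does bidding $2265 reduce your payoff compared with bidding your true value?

$88

Bidding your value $2808: you win (since $2808 > $2720) and pay $2720. Payoff $88.
Bidding $2265: you lose. Payoff $0.
The competing bid $2720 lies between your shaded bid and your value, so underbidding forfeits an item you could have won at a profitable price.
Loss from deviating = $88 − ($0) = $88.
Because the price is fixed by the runner-up's bid, deviating from your value can only change a good outcome into a bad one — never the reverse.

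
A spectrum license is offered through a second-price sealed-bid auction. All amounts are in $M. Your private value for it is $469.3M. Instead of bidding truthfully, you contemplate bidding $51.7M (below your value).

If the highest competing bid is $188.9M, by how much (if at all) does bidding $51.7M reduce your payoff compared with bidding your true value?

$280.4M

Bidding your value $469.3M: you win (since $469.3M > $188.9M) and pay $188.9M. Payoff $280.4M.
Bidding $51.7M: you lose. Payoff $0M.
The competing bid $188.9M lies between your shaded bid and your value, so underbidding forfeits an item you could have won at a profitable price.
Loss from deviating = $280.4M − ($0M) = $280.4M.
Because the price is fixed by the runner-up's bid, deviating from your value can only change a good outcome into a bad one — never the reverse.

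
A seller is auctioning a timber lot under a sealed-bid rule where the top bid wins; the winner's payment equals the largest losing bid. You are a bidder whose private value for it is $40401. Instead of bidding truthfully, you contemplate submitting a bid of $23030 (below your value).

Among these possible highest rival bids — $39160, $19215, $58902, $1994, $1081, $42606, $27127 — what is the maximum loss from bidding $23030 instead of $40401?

$39160: truthful gives $1241, deviation gives $0 → loss $1241.
$19215: same outcome either way → loss $0.
$58902: same outcome either way → loss $0.
$1994: same outcome either way → loss $0.
$1081: same outcome either way → loss $0.
$42606: same outcome either way → loss $0.
$27127: truthful gives $13274, deviation gives $0 → loss $13274.
Maximum loss: $13274.

$13274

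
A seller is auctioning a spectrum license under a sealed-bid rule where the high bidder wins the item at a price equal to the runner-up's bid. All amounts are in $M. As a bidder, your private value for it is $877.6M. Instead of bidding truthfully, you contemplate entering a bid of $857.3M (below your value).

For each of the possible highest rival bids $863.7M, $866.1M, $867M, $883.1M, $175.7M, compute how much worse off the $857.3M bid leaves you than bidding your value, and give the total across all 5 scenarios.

$36M

The deviation costs you only when the competing bid falls strictly between $857.3M and $877.6M; elsewhere both bids give the same outcome.
$863.7M: truthful payoff $13.9M, deviation payoff $0M → loss $13.9M.
$866.1M: truthful payoff $11.5M, deviation payoff $0M → loss $11.5M.
$867M: truthful payoff $10.6M, deviation payoff $0M → loss $10.6M.
$883.1M: outcomes coincide → loss $0M.
$175.7M: outcomes coincide → loss $0M.
Total loss = $13.9M + $11.5M + $10.6M = $36M.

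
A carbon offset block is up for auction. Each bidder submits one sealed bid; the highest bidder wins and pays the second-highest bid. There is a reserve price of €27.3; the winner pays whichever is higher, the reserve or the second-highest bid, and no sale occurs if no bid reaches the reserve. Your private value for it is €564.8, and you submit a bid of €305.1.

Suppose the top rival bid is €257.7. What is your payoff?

Your bid €305.1 is the highest and exceeds the reserve.
Price = max(second-highest bid, reserve) = max(€257.7, €27.3) = €257.7.
Payoff = €564.8 − €257.7 = €307.1.

€307.1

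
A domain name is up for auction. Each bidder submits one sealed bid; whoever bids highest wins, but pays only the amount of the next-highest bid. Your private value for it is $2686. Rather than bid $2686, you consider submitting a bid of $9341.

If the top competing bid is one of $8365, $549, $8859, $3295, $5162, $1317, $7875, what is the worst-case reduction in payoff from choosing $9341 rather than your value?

$8365: truthful gives $0, deviation gives −$5679 → loss $5679.
$549: same outcome either way → loss $0.
$8859: truthful gives $0, deviation gives −$6173 → loss $6173.
$3295: truthful gives $0, deviation gives −$609 → loss $609.
$5162: truthful gives $0, deviation gives −$2476 → loss $2476.
$1317: same outcome either way → loss $0.
$7875: truthful gives $0, deviation gives −$5189 → loss $5189.
Maximum loss: $6173.

$6173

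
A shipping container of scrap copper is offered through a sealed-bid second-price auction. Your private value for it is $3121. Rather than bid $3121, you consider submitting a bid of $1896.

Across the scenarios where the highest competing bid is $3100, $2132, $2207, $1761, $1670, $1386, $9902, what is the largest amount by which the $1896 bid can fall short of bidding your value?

$3100: truthful gives $21, deviation gives $0 → loss $21.
$2132: truthful gives $989, deviation gives $0 → loss $989.
$2207: truthful gives $914, deviation gives $0 → loss $914.
$1761: same outcome either way → loss $0.
$1670: same outcome either way → loss $0.
$1386: same outcome either way → loss $0.
$9902: same outcome either way → loss $0.
Maximum loss: $989.

$989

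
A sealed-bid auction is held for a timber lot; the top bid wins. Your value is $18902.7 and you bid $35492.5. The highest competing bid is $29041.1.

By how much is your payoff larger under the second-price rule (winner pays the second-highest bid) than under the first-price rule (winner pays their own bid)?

You have the highest bid, so you win under either rule.
Second-price: pay $29041.1 → payoff −$10138.4.
First-price: pay your own bid $35492.5 → payoff −$16589.8.
Difference = −$10138.4 − (−$16589.8) = $6451.4.

$6451.4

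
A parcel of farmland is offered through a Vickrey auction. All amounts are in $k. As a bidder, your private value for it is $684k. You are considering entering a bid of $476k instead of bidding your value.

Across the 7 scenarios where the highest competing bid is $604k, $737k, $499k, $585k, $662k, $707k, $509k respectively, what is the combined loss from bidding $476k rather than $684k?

$561k

The deviation costs you only when the competing bid falls strictly between $476k and $684k; elsewhere both bids give the same outcome.
$604k: truthful payoff $80k, deviation payoff $0k → loss $80k.
$737k: outcomes coincide → loss $0k.
$499k: truthful payoff $185k, deviation payoff $0k → loss $185k.
$585k: truthful payoff $99k, deviation payoff $0k → loss $99k.
$662k: truthful payoff $22k, deviation payoff $0k → loss $22k.
$707k: outcomes coincide → loss $0k.
$509k: truthful payoff $175k, deviation payoff $0k → loss $175k.
Total loss = $80k + $185k + $99k + $22k + $175k = $561k.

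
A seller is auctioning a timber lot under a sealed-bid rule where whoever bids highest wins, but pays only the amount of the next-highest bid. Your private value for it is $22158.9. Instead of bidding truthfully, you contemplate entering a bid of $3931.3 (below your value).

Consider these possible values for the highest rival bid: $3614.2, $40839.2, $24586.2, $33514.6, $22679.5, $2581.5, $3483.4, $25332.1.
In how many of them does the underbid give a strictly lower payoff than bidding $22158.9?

0

The deviation hurts exactly when the highest competing bid lies strictly between $3931.3 and $22158.9 — underbidding then forfeits a profitable win.
$3614.2: below both → same outcome either way.
$40839.2: above both → same outcome either way.
$24586.2: above both → same outcome either way.
$33514.6: above both → same outcome either way.
$22679.5: above both → same outcome either way.
$2581.5: below both → same outcome either way.
$3483.4: below both → same outcome either way.
$25332.1: above both → same outcome either way.
Count: 0.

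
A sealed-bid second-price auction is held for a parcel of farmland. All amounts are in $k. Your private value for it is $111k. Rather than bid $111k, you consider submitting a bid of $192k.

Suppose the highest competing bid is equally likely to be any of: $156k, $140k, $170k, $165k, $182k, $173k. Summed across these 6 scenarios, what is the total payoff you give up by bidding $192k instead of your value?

The deviation costs you only when the competing bid falls strictly between $111k and $192k; elsewhere both bids give the same outcome.
$156k: truthful payoff $0k, deviation payoff −$45k → loss $45k.
$140k: truthful payoff $0k, deviation payoff −$29k → loss $29k.
$170k: truthful payoff $0k, deviation payoff −$59k → loss $59k.
$165k: truthful payoff $0k, deviation payoff −$54k → loss $54k.
$182k: truthful payoff $0k, deviation payoff −$71k → loss $71k.
$173k: truthful payoff $0k, deviation payoff −$62k → loss $62k.
Total loss = $45k + $29k + $59k + $54k + $71k + $62k = $320k.

$320k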